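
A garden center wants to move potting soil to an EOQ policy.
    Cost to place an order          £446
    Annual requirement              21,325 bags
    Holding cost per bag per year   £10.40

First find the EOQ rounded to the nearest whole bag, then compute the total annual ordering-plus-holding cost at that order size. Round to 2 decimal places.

£14,065.13

EOQ = √(2DS/H) = √(2 × 21,325 × 446 / 10.4)
    = √(1,829,028.85) ≈ 1,352.42 → Q = 1,352 bags
Annual ordering cost = (D/Q)·S = (21,325/1,352) × 446 = £7,034.73
Annual holding cost  = (Q/2)·H = (1,352/2) × 10.4 = £7,030.40
Total = £7,034.73 + £7,030.40 = £14,065.13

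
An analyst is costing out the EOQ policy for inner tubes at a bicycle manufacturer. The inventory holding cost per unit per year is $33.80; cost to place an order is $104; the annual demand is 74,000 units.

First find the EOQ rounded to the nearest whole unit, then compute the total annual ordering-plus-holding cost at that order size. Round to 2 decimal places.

EOQ = √(2DS/H) = √(2 × 74,000 × 104 / 33.8)
    = √(455,384.62) ≈ 674.82 → Q = 675 units
Orders/yr = 74,000/675 = 109.630; ordering cost = 109.630 × $104 = $11,401.48
Average inventory = 675/2 = 337.5; holding cost = 337.5 × $33.8 = $11,407.50
Total = $11,401.48 + $11,407.50 = $22,808.98

$22,808.98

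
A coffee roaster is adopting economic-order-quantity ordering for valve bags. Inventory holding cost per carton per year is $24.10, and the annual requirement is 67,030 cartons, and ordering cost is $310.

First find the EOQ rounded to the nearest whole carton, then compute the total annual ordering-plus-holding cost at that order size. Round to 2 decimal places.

EOQ = √(2DS/H) = √(2 × 67,030 × 310 / 24.1)
    = √(1,724,423.24) ≈ 1,313.17 → Q = 1,313 cartons
Ordering: D/Q × S = 67,030/1,313 × $310 = $15,825.82
Holding:  Q/2 × H = 1,313/2 × $24.1 = $15,821.65
Total = $15,825.82 + $15,821.65 = $31,647.47

$31,647.47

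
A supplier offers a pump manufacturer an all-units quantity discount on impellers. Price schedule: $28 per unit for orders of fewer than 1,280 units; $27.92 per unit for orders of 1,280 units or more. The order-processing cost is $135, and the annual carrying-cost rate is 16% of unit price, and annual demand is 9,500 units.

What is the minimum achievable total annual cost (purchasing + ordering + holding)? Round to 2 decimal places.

$269,100.96

H₁ = 16%×$28 = $4.4800;  H₂ = 16%×$27.92 = $4.4672
EOQ₁ = √(2×9,500×135/4.4800) = 756.67  (< 1,280, feasible at tier 1)
EOQ₂ = √(2×9,500×135/4.4672) = 757.75  (< 1,280 → use Q = 1,280 at tier-2 price)
TC(tier 1 (EOQ₁), Q≈756.7) = $269,389.87
TC(tier 2, Q≈1,280.0) = $269,100.96
Minimum at tier 2: $269,100.96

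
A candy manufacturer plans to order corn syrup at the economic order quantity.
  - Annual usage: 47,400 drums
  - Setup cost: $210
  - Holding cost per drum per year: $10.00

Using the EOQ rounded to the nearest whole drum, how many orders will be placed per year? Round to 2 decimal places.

33.59 orders per year

Optimal lot size Q* = (2 × 47,400 × $210 / $10)^½ ≈ 1,410.96 → Q = 1,411
Orders per year = D/Q = 47,400 / 1,411 = 33.593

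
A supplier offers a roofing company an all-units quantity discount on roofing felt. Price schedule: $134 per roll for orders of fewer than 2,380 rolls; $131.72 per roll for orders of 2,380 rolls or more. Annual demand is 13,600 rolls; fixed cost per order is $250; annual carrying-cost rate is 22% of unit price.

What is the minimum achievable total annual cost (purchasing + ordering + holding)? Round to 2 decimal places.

H₁ = 22%×$134 = $29.4800;  H₂ = 22%×$131.72 = $28.9784
EOQ₁ = √(2×13,600×250/29.4800) = 480.28  (< 2,380, feasible at tier 1)
EOQ₂ = √(2×13,600×250/28.9784) = 484.41  (< 2,380 → use Q = 2,380 at tier-2 price)
TC(tier 1 (EOQ₁), Q≈480.3) = $1,836,558.53
TC(tier 2, Q≈2,380.0) = $1,827,304.87
Minimum at tier 2: $1,827,304.87

$1,827,304.87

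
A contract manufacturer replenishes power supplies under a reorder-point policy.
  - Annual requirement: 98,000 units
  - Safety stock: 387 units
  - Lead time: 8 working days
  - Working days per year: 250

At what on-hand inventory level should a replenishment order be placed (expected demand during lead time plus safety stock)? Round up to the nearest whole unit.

Daily demand d = 98,000 / 250 = 392.000 units/day
Demand during lead time = 392.000 × 8 = 3,136.00
Reorder point = 3,136.00 + 387 = 3,523.00 → round up

3,523 units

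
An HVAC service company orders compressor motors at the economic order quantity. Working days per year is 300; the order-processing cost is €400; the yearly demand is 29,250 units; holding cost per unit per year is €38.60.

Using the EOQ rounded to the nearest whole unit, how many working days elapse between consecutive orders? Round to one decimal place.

2DS/H = 2·29,250·400/38.6 = 606,217.62
EOQ = √606,217.62 ≈ 778.60 → Q = 779 units
Cycle time = (working days × Q)/D = (300 × 779) / 29,250 = 7.990 days

8.0 days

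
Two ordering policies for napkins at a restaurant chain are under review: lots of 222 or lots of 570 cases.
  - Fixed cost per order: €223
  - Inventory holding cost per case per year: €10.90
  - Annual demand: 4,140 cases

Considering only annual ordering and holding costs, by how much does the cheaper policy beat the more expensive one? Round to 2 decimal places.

€642.36

For each Q, cost = (D/Q)·S + (Q/2)·H.
TC(222) = (4,140/222)×223 + (222/2)×10.9 = €5,368.55
TC(570) = (4,140/570)×223 + (570/2)×10.9 = €4,726.18
Lots of 570 are cheaper by €642.36.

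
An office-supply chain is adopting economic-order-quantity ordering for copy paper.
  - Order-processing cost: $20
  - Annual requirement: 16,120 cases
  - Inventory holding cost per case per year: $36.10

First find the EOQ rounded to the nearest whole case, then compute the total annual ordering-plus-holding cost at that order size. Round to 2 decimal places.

Q* = √(2·D·S / H) = √(2·16,120·20 / 36.1) = √17,861.5 ≈ 133.65 → Q = 134 cases
Orders/yr = 16,120/134 = 120.299; ordering cost = 120.299 × $20 = $2,405.97
Average inventory = 134/2 = 67; holding cost = 67 × $36.1 = $2,418.70
Total = $2,405.97 + $2,418.70 = $4,824.67

$4,824.67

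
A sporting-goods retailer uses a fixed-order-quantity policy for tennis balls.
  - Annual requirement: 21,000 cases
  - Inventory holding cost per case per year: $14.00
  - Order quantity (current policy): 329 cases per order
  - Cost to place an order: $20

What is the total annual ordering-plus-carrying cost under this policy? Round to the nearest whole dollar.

Annual ordering cost = (D/Q)·S = (21,000/329) × 20 = $1,276.60
Annual holding cost  = (Q/2)·H = (329/2) × 14 = $2,303.00
Total = $1,276.60 + $2,303.00 = $3,579.60

$3,580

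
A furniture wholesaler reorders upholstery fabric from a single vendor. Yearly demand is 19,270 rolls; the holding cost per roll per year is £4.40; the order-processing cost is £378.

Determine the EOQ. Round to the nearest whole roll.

1,820 rolls

2DS/H = 2·19,270·378/4.4 = 3,310,936.36
EOQ = √3,310,936.36 ≈ 1,819.60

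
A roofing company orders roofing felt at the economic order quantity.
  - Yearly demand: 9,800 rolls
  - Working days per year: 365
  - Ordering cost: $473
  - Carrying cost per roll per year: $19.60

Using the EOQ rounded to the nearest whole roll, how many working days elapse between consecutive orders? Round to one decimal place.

2DS/H = 2·9,800·473/19.6 = 473,000.00
EOQ = √473,000.00 ≈ 687.75 → Q = 688 rolls
Days between orders = 365 / (D/Q) = 365 / 14.244 ≈ 25.624

25.6 days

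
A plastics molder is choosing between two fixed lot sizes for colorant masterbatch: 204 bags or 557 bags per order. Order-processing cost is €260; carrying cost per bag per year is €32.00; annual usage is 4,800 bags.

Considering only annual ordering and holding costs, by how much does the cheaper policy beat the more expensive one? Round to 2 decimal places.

€1,770.93

TC(Q) = (D/Q)S + (Q/2)H
TC(204) = (4,800/204)×260 + (204/2)×32 = €9,381.65
TC(557) = (4,800/557)×260 + (557/2)×32 = €11,152.57
Lots of 204 are cheaper by €1,770.93.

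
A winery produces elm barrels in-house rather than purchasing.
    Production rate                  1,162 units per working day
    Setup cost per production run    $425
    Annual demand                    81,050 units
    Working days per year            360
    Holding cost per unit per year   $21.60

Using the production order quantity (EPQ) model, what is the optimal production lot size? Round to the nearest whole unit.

Daily demand d = 81,050/360 = 225.139; p = 1162; 1 − d/p = 0.80625
EPQ = √(2DS / (H(1 − d/p)))
    = √(2 × 81,050 × 425 / (21.6 × 0.80625)) ≈ 1,988.95

1,989 units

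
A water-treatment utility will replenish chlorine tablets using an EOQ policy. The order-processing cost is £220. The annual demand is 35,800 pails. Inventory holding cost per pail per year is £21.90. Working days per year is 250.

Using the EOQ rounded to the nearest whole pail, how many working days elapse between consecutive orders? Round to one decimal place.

5.9 days

EOQ = √(2DS/H) = √(2 × 35,800 × 220 / 21.9)
    = √(719,269.41) ≈ 848.10 → Q = 848 pails
Days between orders = 250 / (D/Q) = 250 / 42.217 ≈ 5.922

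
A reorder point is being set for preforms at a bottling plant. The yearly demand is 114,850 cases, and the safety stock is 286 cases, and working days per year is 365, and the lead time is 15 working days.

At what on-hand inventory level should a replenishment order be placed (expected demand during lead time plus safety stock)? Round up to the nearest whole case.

5,006 cases

Daily demand d = 114,850 / 365 = 314.658 cases/day
Demand during lead time = 314.658 × 15 = 4,719.86
Reorder point = 4,719.86 + 286 = 5,005.86 → round up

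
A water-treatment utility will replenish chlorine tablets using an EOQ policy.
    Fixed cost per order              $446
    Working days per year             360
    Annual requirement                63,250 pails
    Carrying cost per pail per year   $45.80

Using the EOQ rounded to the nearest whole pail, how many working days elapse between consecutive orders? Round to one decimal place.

6.3 days

EOQ = √(2DS/H) = √(2 × 63,250 × 446 / 45.8)
    = √(1,231,855.90) ≈ 1,109.89 → Q = 1,110 pails
Cycle time = (working days × Q)/D = (360 × 1,110) / 63,250 = 6.318 days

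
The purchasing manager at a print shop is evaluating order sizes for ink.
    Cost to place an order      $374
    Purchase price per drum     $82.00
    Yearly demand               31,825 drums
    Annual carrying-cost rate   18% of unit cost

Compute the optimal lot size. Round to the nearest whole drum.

1,270 drums

H = i·C = 0.18 × $82 = $14.7600 per drum-year
2DS/H = 2·31,825·374/14.76 = 1,612,811.65
EOQ = √1,612,811.65 ≈ 1,269.97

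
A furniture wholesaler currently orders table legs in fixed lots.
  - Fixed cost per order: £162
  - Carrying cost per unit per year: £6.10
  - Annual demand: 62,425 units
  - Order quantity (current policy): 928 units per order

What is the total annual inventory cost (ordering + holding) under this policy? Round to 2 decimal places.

Orders/yr = 62,425/928 = 67.268; ordering cost = 67.268 × £162 = £10,897.47
Average inventory = 928/2 = 464; holding cost = 464 × £6.1 = £2,830.40
Total = £10,897.47 + £2,830.40 = £13,727.87

£13,727.87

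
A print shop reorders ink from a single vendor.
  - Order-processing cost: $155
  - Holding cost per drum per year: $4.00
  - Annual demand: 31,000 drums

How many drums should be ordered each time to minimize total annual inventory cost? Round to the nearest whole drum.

1,550 drums

Q* = √(2·D·S / H) = √(2·31,000·155 / 4) = √2,402,500.0 ≈ 1,550.00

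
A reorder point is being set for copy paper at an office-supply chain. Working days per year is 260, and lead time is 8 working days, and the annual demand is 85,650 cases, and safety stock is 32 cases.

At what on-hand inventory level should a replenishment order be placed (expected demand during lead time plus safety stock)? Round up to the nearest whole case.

Daily demand d = 85,650 / 260 = 329.423 cases/day
Demand during lead time = 329.423 × 8 = 2,635.38
Reorder point = 2,635.38 + 32 = 2,667.38 → round up

2,668 cases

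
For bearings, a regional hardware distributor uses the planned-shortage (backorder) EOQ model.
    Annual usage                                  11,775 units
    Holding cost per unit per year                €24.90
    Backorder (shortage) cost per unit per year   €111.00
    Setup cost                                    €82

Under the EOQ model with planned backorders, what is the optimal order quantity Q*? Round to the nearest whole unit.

Q* = √(2DS/H) · √((H + b)/b)
   = √(2 × 11,775 × 82 / 24.9) · √((24.9 + 111) / 111)
   = 278.486 × 1.1065 ≈ 308.14

308 units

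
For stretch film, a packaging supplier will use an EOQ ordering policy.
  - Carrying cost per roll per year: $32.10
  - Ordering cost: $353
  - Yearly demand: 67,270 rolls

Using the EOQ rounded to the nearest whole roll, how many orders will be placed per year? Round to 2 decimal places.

Q* = √(2·D·S / H) = √(2·67,270·353 / 32.1) = √1,479,520.9 ≈ 1,216.36 → Q = 1,216
Orders per year = D/Q = 67,270 / 1,216 = 55.321

55.32 orders per year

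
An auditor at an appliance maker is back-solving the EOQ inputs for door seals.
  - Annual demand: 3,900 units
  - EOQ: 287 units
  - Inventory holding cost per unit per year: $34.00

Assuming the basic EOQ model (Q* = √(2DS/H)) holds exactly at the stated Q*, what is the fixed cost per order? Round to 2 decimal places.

Since Q* = (2DS/H)^½, squaring gives Q*²·H = 2DS.
S = Q²H / (2D) = 287² × 34 / (2 × 3,900) = 359.0444

$359.04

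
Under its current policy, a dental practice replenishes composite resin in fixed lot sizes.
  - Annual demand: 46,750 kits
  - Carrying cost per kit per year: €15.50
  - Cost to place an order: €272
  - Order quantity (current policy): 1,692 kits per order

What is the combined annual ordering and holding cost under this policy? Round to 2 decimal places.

Annual ordering cost = (D/Q)·S = (46,750/1,692) × 272 = €7,515.37
Annual holding cost  = (Q/2)·H = (1,692/2) × 15.5 = €13,113.00
Total = €7,515.37 + €13,113.00 = €20,628.37

€20,628.37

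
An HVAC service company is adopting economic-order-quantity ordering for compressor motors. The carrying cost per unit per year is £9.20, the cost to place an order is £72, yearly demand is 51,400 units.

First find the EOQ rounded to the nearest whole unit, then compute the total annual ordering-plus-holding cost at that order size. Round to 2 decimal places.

£8,251.95

EOQ = √(2DS/H) = √(2 × 51,400 × 72 / 9.2)
    = √(804,521.74) ≈ 896.95 → Q = 897 units
Ordering: D/Q × S = 51,400/897 × £72 = £4,125.75
Holding:  Q/2 × H = 897/2 × £9.2 = £4,126.20
Total = £4,125.75 + £4,126.20 = £8,251.95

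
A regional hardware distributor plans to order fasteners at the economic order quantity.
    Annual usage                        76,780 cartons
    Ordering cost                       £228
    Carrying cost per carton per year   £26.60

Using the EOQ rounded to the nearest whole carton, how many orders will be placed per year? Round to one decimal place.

66.9 orders per year

Q* = √(2·D·S / H) = √(2·76,780·228 / 26.6) = √1,316,228.6 ≈ 1,147.27 → Q = 1,147
N = D/Q = 76,780/1,147 ≈ 66.940 orders/yr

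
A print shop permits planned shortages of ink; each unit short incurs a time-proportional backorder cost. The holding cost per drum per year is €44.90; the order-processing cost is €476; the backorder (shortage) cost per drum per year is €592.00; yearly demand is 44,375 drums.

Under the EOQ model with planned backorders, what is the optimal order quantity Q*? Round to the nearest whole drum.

Q* = √(2DS/H) · √((H + b)/b)
   = √(2 × 44,375 × 476 / 44.9) · √((44.9 + 592) / 592)
   = 969.984 × 1.0372 ≈ 1,006.10

1,006 drums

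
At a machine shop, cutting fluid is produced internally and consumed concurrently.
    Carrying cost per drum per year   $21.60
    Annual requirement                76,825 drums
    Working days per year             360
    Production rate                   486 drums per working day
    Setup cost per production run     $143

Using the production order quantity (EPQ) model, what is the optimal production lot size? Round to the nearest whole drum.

1,347 drums

Daily demand d = 76,825/360 = 213.403; p = 486; 1 − d/p = 0.56090
EPQ = √(2DS / (H(1 − d/p)))
    = √(2 × 76,825 × 143 / (21.6 × 0.56090)) ≈ 1,346.68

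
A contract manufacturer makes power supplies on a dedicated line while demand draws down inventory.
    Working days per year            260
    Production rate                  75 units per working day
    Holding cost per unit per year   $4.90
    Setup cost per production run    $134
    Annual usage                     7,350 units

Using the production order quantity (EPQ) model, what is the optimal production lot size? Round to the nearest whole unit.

d = 7,350/260 = 28.2692 units/day;  effective holding cost H(1 − d/p) = 4.9·(1 − 28.2692/75) = 3.05308
Q* = √(2DS / H_eff) = √(2·7,350·134 / 3.05308) ≈ 803.23

803 units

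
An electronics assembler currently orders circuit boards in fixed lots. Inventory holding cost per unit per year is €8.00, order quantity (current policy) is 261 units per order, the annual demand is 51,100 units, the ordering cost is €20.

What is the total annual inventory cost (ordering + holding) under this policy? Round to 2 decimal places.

Ordering: D/Q × S = 51,100/261 × €20 = €3,915.71
Holding:  Q/2 × H = 261/2 × €8 = €1,044.00
Total = €3,915.71 + €1,044.00 = €4,959.71

€4,959.71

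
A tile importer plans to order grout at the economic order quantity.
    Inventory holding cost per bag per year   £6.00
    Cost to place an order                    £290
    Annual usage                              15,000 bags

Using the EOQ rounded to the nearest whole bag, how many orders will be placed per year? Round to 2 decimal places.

2DS/H = 2·15,000·290/6 = 1,450,000.00
EOQ = √1,450,000.00 ≈ 1,204.16 → Q = 1,204
N = D/Q = 15,000/1,204 ≈ 12.458 orders/yr

12.46 orders per year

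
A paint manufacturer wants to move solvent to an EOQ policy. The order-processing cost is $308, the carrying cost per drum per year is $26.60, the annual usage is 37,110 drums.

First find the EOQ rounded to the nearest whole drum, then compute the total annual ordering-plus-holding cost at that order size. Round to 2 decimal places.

$24,659.07

EOQ = √(2DS/H) = √(2 × 37,110 × 308 / 26.6)
    = √(859,389.47) ≈ 927.03 → Q = 927 drums
Annual ordering cost = (D/Q)·S = (37,110/927) × 308 = $12,329.97
Annual holding cost  = (Q/2)·H = (927/2) × 26.6 = $12,329.10
Total = $12,329.97 + $12,329.10 = $24,659.07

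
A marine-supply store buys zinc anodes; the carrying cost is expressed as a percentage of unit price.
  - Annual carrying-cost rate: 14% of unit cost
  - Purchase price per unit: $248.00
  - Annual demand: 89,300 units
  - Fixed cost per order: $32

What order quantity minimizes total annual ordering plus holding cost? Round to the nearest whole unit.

H = i·C = 0.14 × $248 = $34.7200 per unit-year
2DS/H = 2·89,300·32/34.72 = 164,608.29
EOQ = √164,608.29 ≈ 405.72

406 units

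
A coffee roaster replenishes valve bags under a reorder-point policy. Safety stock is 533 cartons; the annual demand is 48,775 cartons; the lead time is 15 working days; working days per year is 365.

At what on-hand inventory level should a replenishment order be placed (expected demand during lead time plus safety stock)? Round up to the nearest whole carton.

Daily demand d = 48,775 / 365 = 133.630 cartons/day
Demand during lead time = 133.630 × 15 = 2,004.45
Reorder point = 2,004.45 + 533 = 2,537.45 → round up

2,538 cartons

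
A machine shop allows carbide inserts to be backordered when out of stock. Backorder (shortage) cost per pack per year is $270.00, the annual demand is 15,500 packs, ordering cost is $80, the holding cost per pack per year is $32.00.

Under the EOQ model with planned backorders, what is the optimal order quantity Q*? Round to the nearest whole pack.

294 packs

Basic EOQ = √(2·15,500·80/32) = 278.388
Backorder adjustment √((H+b)/b) = √((32+270)/270) = 1.0576
Q* = 278.388 × 1.0576 ≈ 294.42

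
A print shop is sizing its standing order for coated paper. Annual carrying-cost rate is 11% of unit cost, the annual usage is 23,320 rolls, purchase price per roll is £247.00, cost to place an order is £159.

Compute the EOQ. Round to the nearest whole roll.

Carrying cost H = £247 × 11% = £27.1700/roll/yr
Q* = √(2·D·S / H) = √(2·23,320·159 / 27.17) = √272,939.3 ≈ 522.44

522 rolls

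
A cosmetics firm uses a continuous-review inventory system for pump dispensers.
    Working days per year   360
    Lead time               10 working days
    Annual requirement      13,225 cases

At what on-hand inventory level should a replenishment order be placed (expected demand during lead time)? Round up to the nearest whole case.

Daily demand d = 13,225 / 360 = 36.736 cases/day
Demand during lead time = 36.736 × 10 = 367.36
Reorder point = 367.36 → round up

368 cases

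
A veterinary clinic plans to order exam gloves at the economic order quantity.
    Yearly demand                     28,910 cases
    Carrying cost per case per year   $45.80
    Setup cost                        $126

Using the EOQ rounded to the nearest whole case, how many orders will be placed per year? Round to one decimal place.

2DS/H = 2·28,910·126/45.8 = 159,068.12
EOQ = √159,068.12 ≈ 398.83 → Q = 399
N = D/Q = 28,910/399 ≈ 72.456 orders/yr

72.5 orders per year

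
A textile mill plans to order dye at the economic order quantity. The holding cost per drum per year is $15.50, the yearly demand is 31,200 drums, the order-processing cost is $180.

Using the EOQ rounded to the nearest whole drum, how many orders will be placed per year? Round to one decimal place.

36.7 orders per year

Q* = √(2·D·S / H) = √(2·31,200·180 / 15.5) = √724,645.2 ≈ 851.26 → Q = 851
Orders per year = D/Q = 31,200 / 851 = 36.663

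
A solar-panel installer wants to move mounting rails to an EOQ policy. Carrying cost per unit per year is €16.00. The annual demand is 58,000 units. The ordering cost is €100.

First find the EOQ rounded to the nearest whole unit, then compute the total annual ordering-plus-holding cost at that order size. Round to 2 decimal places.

Q* = √(2·D·S / H) = √(2·58,000·100 / 16) = √725,000.0 ≈ 851.47 → Q = 851 units
Ordering: D/Q × S = 58,000/851 × €100 = €6,815.51
Holding:  Q/2 × H = 851/2 × €16 = €6,808.00
Total = €6,815.51 + €6,808.00 = €13,623.51

€13,623.51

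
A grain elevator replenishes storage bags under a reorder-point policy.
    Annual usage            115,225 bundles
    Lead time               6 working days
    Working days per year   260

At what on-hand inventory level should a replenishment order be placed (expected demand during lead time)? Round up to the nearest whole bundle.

Daily demand d = 115,225 / 260 = 443.173 bundles/day
Demand during lead time = 443.173 × 6 = 2,659.04
Reorder point = 2,659.04 → round up

2,660 bundles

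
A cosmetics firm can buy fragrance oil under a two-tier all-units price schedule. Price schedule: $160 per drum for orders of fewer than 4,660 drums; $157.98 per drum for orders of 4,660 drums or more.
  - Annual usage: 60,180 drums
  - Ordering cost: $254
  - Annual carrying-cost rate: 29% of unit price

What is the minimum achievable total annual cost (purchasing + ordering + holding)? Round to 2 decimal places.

H₁ = 29%×$160 = $46.4000;  H₂ = 29%×$157.98 = $45.8142
EOQ₁ = √(2×60,180×254/46.4000) = 811.71  (< 4,660, feasible at tier 1)
EOQ₂ = √(2×60,180×254/45.8142) = 816.88  (< 4,660 → use Q = 4,660 at tier-2 price)
TC(tier 1 (EOQ₁), Q≈811.7) = $9,666,463.18
TC(tier 2, Q≈4,660.0) = $9,617,263.68
Minimum at tier 2: $9,617,263.68

$9,617,263.68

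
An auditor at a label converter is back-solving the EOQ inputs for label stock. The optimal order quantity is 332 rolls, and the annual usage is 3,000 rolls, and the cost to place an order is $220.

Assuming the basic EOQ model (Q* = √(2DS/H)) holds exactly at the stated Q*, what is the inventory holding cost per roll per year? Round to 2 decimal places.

Since Q* = (2DS/H)^½, squaring gives Q*²·H = 2DS.
H = 2DS / Q² = 2 × 3,000 × 220 / 332² = 11.9756

$11.98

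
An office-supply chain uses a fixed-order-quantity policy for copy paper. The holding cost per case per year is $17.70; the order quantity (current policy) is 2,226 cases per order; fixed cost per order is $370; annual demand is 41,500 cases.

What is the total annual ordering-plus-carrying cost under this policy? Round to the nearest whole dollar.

$26,598

Annual ordering cost = (D/Q)·S = (41,500/2,226) × 370 = $6,898.02
Annual holding cost  = (Q/2)·H = (2,226/2) × 17.7 = $19,700.10
Total = $6,898.02 + $19,700.10 = $26,598.12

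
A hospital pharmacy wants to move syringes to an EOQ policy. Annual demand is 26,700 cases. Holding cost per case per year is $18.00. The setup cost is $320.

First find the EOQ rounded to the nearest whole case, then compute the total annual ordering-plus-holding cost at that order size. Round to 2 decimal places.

2DS/H = 2·26,700·320/18 = 949,333.33
EOQ = √949,333.33 ≈ 974.34 → Q = 974 cases
Orders/yr = 26,700/974 = 27.413; ordering cost = 27.413 × $320 = $8,772.07
Average inventory = 974/2 = 487; holding cost = 487 × $18 = $8,766.00
Total = $8,772.07 + $8,766.00 = $17,538.07

$17,538.07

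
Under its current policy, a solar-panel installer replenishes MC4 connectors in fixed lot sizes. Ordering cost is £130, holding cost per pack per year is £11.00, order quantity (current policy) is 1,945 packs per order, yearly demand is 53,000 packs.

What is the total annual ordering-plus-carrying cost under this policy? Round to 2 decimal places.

Ordering: D/Q × S = 53,000/1,945 × £130 = £3,542.42
Holding:  Q/2 × H = 1,945/2 × £11 = £10,697.50
Total = £3,542.42 + £10,697.50 = £14,239.92

£14,239.92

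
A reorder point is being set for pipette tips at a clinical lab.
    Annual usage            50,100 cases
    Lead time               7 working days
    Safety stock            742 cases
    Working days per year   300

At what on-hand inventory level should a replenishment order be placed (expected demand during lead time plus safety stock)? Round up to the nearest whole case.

1,911 cases

Daily demand d = 50,100 / 300 = 167.000 cases/day
Demand during lead time = 167.000 × 7 = 1,169.00
Reorder point = 1,169.00 + 742 = 1,911.00 → round up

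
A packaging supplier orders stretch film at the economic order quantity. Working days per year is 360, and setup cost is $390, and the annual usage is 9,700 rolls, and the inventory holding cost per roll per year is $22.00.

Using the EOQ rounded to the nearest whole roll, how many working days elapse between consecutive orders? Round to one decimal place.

21.7 days

EOQ = √(2DS/H) = √(2 × 9,700 × 390 / 22)
    = √(343,909.09) ≈ 586.44 → Q = 586 rolls
Days between orders = 360 / (D/Q) = 360 / 16.553 ≈ 21.748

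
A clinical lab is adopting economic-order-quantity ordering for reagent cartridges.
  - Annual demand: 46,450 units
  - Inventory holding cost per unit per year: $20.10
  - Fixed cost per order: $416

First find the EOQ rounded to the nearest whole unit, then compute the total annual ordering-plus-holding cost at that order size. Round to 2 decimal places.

$27,871.00

Q* = √(2·D·S / H) = √(2·46,450·416 / 20.1) = √1,922,706.5 ≈ 1,386.62 → Q = 1,387 units
Orders/yr = 46,450/1,387 = 33.490; ordering cost = 33.490 × $416 = $13,931.65
Average inventory = 1,387/2 = 693.5; holding cost = 693.5 × $20.1 = $13,939.35
Total = $13,931.65 + $13,939.35 = $27,871.00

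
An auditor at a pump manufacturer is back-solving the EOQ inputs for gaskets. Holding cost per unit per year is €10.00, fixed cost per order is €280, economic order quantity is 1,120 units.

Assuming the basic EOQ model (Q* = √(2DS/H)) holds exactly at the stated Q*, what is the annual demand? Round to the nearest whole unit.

EOQ relation: Q² = 2DS/H, so rearrange for the unknown.
D = Q²H / (2S) = 1,120² × 10 / (2 × 280) = 22,400.00

22,400 units per year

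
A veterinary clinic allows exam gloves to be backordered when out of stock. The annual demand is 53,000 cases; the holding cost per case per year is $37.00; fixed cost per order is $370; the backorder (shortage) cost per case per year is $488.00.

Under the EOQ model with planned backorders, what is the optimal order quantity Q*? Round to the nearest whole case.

1,068 cases

Q* = √(2DS/H) · √((H + b)/b)
   = √(2 × 53,000 × 370 / 37) · √((37 + 488) / 488)
   = 1,029.563 × 1.0372 ≈ 1,067.88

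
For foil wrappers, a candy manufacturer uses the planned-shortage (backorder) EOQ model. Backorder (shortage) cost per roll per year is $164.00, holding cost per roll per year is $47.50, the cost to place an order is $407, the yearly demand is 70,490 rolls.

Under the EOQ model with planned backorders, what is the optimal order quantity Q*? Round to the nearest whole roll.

1,248 rolls

Basic EOQ = √(2·70,490·407/47.5) = 1,099.080
Backorder adjustment √((H+b)/b) = √((47.5+164)/164) = 1.1356
Q* = 1,099.080 × 1.1356 ≈ 1,248.14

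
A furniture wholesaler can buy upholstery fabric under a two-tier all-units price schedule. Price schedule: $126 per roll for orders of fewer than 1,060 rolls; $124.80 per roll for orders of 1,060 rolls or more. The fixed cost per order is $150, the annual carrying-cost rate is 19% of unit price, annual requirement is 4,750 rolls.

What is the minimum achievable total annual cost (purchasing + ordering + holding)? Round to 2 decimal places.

H₁ = 19%×$126 = $23.9400;  H₂ = 19%×$124.80 = $23.7120
EOQ₁ = √(2×4,750×150/23.9400) = 243.98  (< 1,060, feasible at tier 1)
EOQ₂ = √(2×4,750×150/23.7120) = 245.15  (< 1,060 → use Q = 1,060 at tier-2 price)
TC(tier 1 (EOQ₁), Q≈244.0) = $604,340.76
TC(tier 2, Q≈1,060.0) = $606,039.53
Minimum at tier 1 (EOQ₁): $604,340.76

$604,340.76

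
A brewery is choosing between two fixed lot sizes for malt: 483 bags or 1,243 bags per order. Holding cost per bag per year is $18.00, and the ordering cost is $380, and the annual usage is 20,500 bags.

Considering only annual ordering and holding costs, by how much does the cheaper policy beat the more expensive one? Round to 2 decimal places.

TC(Q) = (D/Q)S + (Q/2)H
TC(483) = (20,500/483)×380 + (483/2)×18 = $20,475.36
TC(1,243) = (20,500/1,243)×380 + (1,243/2)×18 = $17,454.10
Lots of 1,243 are cheaper by $3,021.27.

$3,021.27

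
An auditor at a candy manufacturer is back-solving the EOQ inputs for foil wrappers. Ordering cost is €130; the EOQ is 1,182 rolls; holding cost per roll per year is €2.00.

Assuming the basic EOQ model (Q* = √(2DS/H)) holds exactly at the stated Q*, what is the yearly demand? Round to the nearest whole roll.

10,747 rolls per year

From Q* = √(2DS/H) ⇒ Q*² = 2DS/H.
D = Q²H / (2S) = 1,182² × 2 / (2 × 130) = 10,747.11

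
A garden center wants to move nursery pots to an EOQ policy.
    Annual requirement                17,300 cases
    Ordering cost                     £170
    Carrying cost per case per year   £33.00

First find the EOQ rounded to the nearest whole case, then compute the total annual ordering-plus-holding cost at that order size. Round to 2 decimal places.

EOQ = √(2DS/H) = √(2 × 17,300 × 170 / 33)
    = √(178,242.42) ≈ 422.19 → Q = 422 cases
Ordering: D/Q × S = 17,300/422 × £170 = £6,969.19
Holding:  Q/2 × H = 422/2 × £33 = £6,963.00
Total = £6,969.19 + £6,963.00 = £13,932.19

£13,932.19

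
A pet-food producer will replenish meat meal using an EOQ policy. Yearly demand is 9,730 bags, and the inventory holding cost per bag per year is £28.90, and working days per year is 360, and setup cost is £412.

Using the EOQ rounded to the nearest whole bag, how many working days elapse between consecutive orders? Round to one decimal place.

2DS/H = 2·9,730·412/28.9 = 277,422.84
EOQ = √277,422.84 ≈ 526.71 → Q = 527 bags
T = Q/D × 360 days = 527/9,730 × 360 = 19.498 days

19.5 days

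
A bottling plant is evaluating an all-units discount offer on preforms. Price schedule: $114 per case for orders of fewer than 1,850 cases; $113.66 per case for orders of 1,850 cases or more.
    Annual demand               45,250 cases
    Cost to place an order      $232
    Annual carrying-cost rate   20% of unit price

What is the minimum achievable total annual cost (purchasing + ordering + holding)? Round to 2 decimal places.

H₁ = 20%×$114 = $22.8000;  H₂ = 20%×$113.66 = $22.7320
EOQ₁ = √(2×45,250×232/22.8000) = 959.62  (< 1,850, feasible at tier 1)
EOQ₂ = √(2×45,250×232/22.7320) = 961.06  (< 1,850 → use Q = 1,850 at tier-2 price)
TC(tier 1 (EOQ₁), Q≈959.6) = $5,180,379.41
TC(tier 2, Q≈1,850.0) = $5,169,816.69
Minimum at tier 2: $5,169,816.69

$5,169,816.69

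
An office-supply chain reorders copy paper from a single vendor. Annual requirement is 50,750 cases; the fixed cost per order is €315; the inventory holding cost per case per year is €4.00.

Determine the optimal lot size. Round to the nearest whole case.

Optimal lot size Q* = (2 × 50,750 × €315 / €4)^½ ≈ 2,827.21

2,827 cases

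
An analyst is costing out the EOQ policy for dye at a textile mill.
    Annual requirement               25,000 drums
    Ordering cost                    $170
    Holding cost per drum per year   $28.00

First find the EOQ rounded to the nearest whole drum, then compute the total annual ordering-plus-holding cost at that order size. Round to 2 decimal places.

$15,427.25

Q* = √(2·D·S / H) = √(2·25,000·170 / 28) = √303,571.4 ≈ 550.97 → Q = 551 drums
Orders/yr = 25,000/551 = 45.372; ordering cost = 45.372 × $170 = $7,713.25
Average inventory = 551/2 = 275.5; holding cost = 275.5 × $28 = $7,714.00
Total = $7,713.25 + $7,714.00 = $15,427.25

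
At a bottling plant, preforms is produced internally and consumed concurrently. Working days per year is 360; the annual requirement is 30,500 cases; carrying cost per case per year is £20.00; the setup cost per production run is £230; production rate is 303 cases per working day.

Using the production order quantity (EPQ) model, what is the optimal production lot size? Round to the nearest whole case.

d = 30,500/360 = 84.7222 cases/day;  effective holding cost H(1 − d/p) = 20·(1 − 84.7222/303) = 14.40777
Q* = √(2DS / H_eff) = √(2·30,500·230 / 14.40777) ≈ 986.80

987 cases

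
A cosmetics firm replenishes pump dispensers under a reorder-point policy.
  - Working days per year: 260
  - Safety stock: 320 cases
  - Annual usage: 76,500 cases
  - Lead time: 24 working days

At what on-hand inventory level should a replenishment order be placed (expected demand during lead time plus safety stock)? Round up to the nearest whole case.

7,382 cases

Daily demand d = 76,500 / 260 = 294.231 cases/day
Demand during lead time = 294.231 × 24 = 7,061.54
Reorder point = 7,061.54 + 320 = 7,381.54 → round up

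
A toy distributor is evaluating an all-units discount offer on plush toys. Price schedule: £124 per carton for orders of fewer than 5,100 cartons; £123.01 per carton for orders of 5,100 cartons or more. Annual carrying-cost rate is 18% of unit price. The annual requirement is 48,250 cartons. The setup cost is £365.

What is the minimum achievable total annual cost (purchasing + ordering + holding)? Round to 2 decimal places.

£5,995,147.28

H₁ = 18%×£124 = £22.3200;  H₂ = 18%×£123.01 = £22.1418
EOQ₁ = √(2×48,250×365/22.3200) = 1,256.21  (< 5,100, feasible at tier 1)
EOQ₂ = √(2×48,250×365/22.1418) = 1,261.26  (< 5,100 → use Q = 5,100 at tier-2 price)
TC(tier 1 (EOQ₁), Q≈1,256.2) = £6,011,038.66
TC(tier 2, Q≈5,100.0) = £5,995,147.28
Minimum at tier 2: £5,995,147.28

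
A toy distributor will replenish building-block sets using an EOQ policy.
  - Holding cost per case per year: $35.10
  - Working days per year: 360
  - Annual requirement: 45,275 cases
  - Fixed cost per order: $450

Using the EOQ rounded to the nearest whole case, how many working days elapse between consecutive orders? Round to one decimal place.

EOQ = √(2DS/H) = √(2 × 45,275 × 450 / 35.1)
    = √(1,160,897.44) ≈ 1,077.45 → Q = 1,077 cases
Cycle time = (working days × Q)/D = (360 × 1,077) / 45,275 = 8.564 days

8.6 days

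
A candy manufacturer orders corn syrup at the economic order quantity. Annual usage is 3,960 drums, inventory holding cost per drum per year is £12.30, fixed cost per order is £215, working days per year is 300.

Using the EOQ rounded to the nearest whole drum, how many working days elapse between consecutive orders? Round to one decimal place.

28.2 days

EOQ = √(2DS/H) = √(2 × 3,960 × 215 / 12.3)
    = √(138,439.02) ≈ 372.07 → Q = 372 drums
Days between orders = 300 / (D/Q) = 300 / 10.645 ≈ 28.182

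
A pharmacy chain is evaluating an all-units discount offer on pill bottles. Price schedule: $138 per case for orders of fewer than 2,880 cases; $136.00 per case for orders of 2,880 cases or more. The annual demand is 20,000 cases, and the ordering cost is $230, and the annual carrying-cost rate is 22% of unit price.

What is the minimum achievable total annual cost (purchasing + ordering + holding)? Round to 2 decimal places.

H₁ = 22%×$138 = $30.3600;  H₂ = 22%×$136.00 = $29.9200
EOQ₁ = √(2×20,000×230/30.3600) = 550.48  (< 2,880, feasible at tier 1)
EOQ₂ = √(2×20,000×230/29.9200) = 554.51  (< 2,880 → use Q = 2,880 at tier-2 price)
TC(tier 1 (EOQ₁), Q≈550.5) = $2,776,712.63
TC(tier 2, Q≈2,880.0) = $2,764,682.02
Minimum at tier 2: $2,764,682.02

$2,764,682.02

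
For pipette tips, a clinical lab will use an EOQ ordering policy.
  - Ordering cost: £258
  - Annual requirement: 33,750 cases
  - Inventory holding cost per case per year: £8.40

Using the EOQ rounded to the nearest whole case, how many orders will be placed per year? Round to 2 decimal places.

Optimal lot size Q* = (2 × 33,750 × £258 / £8.4)^½ ≈ 1,439.87 → Q = 1,440
N = D/Q = 33,750/1,440 ≈ 23.438 orders/yr

23.44 orders per year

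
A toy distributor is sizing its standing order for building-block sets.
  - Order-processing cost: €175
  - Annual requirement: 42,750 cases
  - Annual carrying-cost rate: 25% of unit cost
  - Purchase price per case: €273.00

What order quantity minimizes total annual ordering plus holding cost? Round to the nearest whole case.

Carrying cost H = €273 × 25% = €68.2500/case/yr
Optimal lot size Q* = (2 × 42,750 × €175 / €68.25)^½ ≈ 468.22

468 cases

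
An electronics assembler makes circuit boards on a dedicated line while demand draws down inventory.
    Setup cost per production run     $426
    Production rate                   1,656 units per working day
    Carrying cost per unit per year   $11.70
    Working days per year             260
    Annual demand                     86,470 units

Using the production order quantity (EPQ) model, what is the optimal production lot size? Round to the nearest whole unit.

2,807 units

Daily demand d = 86,470/260 = 332.577; p = 1656; 1 − d/p = 0.79917
EPQ = √(2DS / (H(1 − d/p)))
    = √(2 × 86,470 × 426 / (11.7 × 0.79917)) ≈ 2,806.99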